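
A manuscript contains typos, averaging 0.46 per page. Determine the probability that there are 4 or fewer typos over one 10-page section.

0.5132

Over the interval, μ = 0.46 × 10 = 4.6 (a 10-page section = 10 pages).
P(N ≤ 4) = Σ_{j=0}^{4} e^(−μ) μ^j/j! ≈ 0.5132.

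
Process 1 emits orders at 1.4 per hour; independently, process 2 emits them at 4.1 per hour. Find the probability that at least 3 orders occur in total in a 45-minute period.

0.7796

Independent Poisson processes superpose: combined rate λ = 1.4 + 4.1 = 5.5 per hour.
Over the interval, μ = 5.5 × 0.75 = 4.125 (a 45-minute period = 0.75 hours).
P(N ≥ 3) = 1 − P(N ≤ 2) ≈ 0.7796.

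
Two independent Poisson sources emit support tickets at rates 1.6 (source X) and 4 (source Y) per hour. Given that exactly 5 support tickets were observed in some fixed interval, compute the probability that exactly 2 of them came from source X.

0.2975

Given the total, each event is independently from source X with probability p = λ_X/(λ_X+λ_Y) = 1.6/5.6 ≈ 0.2857.
So K ~ Binomial(5, 1.6/5.6): P(K = 2) = C(5,2) · (1.6/5.6)^2 · (4/5.6)^3 ≈ 0.2975.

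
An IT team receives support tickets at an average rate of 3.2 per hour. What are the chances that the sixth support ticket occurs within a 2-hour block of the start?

0.6163

Over the interval, μ = 3.2 × 2 = 6.4 (a 2-hour block = 2 hours).
The sixth arrival falls in the interval iff at least 6 events occur there: P(S_6 ≤ t) = P(N ≥ 6) = 1 − P(N ≤ 5) ≈ 0.6163.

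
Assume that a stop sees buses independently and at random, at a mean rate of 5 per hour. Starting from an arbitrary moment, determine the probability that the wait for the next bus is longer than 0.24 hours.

0.3012

The wait for the next event is exponential with rate λ = 5 per hour.
P(T > 0.24) = e^(−λt) = e^(−5 × 0.24) = e^(−1.2) ≈ 0.3012.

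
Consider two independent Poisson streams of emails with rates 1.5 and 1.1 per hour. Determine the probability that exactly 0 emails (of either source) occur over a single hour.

0.0743

Independent Poisson processes superpose: combined rate λ = 1.5 + 1.1 = 2.6 per hour.
So μ = 2.6.
P(N = 0) = e^(−2.6) · 2.6^0/0! ≈ 0.0743.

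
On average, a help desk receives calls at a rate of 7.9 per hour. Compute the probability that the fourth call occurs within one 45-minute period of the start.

0.8420

Over the interval, μ = 7.9 × 0.75 = 5.925 (a 45-minute period = 0.75 hours).
The fourth arrival falls in the interval iff at least 4 events occur there: P(S_4 ≤ t) = P(N ≥ 4) = 1 − P(N ≤ 3) ≈ 0.8420.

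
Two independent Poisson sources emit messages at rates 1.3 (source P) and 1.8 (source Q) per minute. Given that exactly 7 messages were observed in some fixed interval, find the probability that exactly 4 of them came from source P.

0.2119

Given the total, each event is independently from source P with probability p = λ_P/(λ_P+λ_Q) = 1.3/3.1 ≈ 0.4194.
So K ~ Binomial(7, 1.3/3.1): P(K = 4) = C(7,4) · (1.3/3.1)^4 · (1.8/3.1)^3 ≈ 0.2119.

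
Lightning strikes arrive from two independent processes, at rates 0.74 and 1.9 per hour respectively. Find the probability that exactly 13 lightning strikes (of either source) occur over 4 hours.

0.0846

Independent Poisson processes superpose: combined rate λ = 0.74 + 1.9 = 2.64 per hour.
Over the interval, μ = 2.64 × 4 = 10.56 (4 hours).
P(N = 13) = e^(−10.56) · 10.56^13/13! ≈ 0.0846.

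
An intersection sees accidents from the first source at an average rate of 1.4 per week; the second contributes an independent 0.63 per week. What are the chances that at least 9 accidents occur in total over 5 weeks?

0.6838

Independent Poisson processes superpose: combined rate λ = 1.4 + 0.63 = 2.03 per week.
Over the interval, μ = 2.03 × 5 = 10.15 (5 weeks).
P(N ≥ 9) = 1 − P(N ≤ 8) ≈ 0.6838.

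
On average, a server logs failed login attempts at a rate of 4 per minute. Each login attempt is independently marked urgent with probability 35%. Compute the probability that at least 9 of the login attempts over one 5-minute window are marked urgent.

Thinning: the login attempts that are marked urgent themselves form a Poisson process with rate 0.35 × 4 = 1.4 per minute.
Over the interval, μ = 1.4 × 5 = 7 (a 5-minute window = 5 minutes).
P(N ≥ 9) = 1 − P(N ≤ 8) ≈ 0.2709.

0.2709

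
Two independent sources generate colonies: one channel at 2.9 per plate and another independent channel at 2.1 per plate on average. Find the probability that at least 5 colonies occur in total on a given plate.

0.5595

Independent Poisson processes superpose: combined rate λ = 2.9 + 2.1 = 5 per plate.
So μ = 5.
P(N ≥ 5) = 1 − P(N ≤ 4) ≈ 0.5595.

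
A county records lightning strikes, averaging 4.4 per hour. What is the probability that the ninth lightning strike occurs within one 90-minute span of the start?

0.2204

Over the interval, μ = 4.4 × 1.5 = 6.6 (a 90-minute span = 1.5 hours).
The ninth arrival falls in the interval iff at least 9 events occur there: P(S_9 ≤ t) = P(N ≥ 9) = 1 − P(N ≤ 8) ≈ 0.2204.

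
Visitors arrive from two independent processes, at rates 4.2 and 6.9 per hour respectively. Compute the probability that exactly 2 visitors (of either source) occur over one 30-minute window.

0.0599

Independent Poisson processes superpose: combined rate λ = 4.2 + 6.9 = 11.1 per hour.
Over the interval, μ = 11.1 × 0.5 = 5.55 (a 30-minute window = 0.5 hours).
P(N = 2) = e^(−5.55) · 5.55^2/2! ≈ 0.0599.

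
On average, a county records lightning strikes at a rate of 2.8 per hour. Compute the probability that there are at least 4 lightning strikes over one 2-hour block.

0.8094

Over the interval, μ = 2.8 × 2 = 5.6 (a 2-hour block = 2 hours).
P(N ≥ 4) = 1 − P(N ≤ 3) = 1 − Σ_{j=0}^{3} e^(−μ) μ^j/j! ≈ 0.8094.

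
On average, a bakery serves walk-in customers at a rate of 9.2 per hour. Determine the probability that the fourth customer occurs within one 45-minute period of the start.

0.9129

Over the interval, μ = 9.2 × 0.75 = 6.9 (a 45-minute period = 0.75 hours).
The fourth arrival falls in the interval iff at least 4 events occur there: P(S_4 ≤ t) = P(N ≥ 4) = 1 − P(N ≤ 3) ≈ 0.9129.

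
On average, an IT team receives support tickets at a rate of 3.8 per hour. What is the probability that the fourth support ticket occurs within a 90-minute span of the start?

0.8200

Over the interval, μ = 3.8 × 1.5 = 5.7 (a 90-minute span = 1.5 hours).
The fourth arrival falls in the interval iff at least 4 events occur there: P(S_4 ≤ t) = P(N ≥ 4) = 1 − P(N ≤ 3) ≈ 0.8200.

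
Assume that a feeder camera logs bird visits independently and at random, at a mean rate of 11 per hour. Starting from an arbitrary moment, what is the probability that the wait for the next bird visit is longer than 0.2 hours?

The wait for the next event is exponential with rate λ = 11 per hour.
P(T > 0.2) = e^(−λt) = e^(−11 × 0.2) = e^(−2.2) ≈ 0.1108.

0.1108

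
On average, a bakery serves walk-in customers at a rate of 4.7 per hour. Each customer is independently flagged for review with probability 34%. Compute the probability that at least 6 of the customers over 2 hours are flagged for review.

Thinning: the customers that are flagged for review themselves form a Poisson process with rate 0.34 × 4.7 = 1.598 per hour.
Over the interval, μ = 1.598 × 2 = 3.196 (2 hours).
P(N ≥ 6) = 1 − P(N ≤ 5) ≈ 0.1050.

0.1050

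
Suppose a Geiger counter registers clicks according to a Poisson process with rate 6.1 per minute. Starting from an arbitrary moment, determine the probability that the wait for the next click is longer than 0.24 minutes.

The wait for the next event is exponential with rate λ = 6.1 per minute.
P(T > 0.24) = e^(−λt) = e^(−6.1 × 0.24) = e^(−1.464) ≈ 0.2313.

0.2313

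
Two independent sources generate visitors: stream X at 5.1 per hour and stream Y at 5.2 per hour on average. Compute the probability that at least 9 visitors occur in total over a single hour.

Independent Poisson processes superpose: combined rate λ = 5.1 + 5.2 = 10.3 per hour.
So μ = 10.3.
P(N ≥ 9) = 1 − P(N ≤ 8) ≈ 0.6999.

0.6999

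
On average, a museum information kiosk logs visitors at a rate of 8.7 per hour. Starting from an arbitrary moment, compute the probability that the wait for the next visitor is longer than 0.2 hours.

0.1755

The wait for the next event is exponential with rate λ = 8.7 per hour.
P(T > 0.2) = e^(−λt) = e^(−8.7 × 0.2) = e^(−1.74) ≈ 0.1755.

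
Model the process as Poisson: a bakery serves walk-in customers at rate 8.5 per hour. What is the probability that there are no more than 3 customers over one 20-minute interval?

Over the interval, μ = 8.5 × 1/3 ≈ 2.83333 (a 20-minute interval = 1/3 hours).
P(N ≤ 3) = Σ_{j=0}^{3} e^(−μ) μ^j/j! ≈ 0.6845.

0.6845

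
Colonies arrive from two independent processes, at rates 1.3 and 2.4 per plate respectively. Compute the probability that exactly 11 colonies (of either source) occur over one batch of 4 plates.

0.0698

Independent Poisson processes superpose: combined rate λ = 1.3 + 2.4 = 3.7 per plate.
Over the interval, μ = 3.7 × 4 = 14.8 (a batch of 4 plates = 4 plates).
P(N = 11) = e^(−14.8) · 14.8^11/11! ≈ 0.0698.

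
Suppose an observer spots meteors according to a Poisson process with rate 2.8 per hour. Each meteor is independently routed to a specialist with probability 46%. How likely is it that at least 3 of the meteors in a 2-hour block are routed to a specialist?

0.4755

Thinning: the meteors that are routed to a specialist themselves form a Poisson process with rate 0.46 × 2.8 = 1.288 per hour.
Over the interval, μ = 1.288 × 2 = 2.576 (a 2-hour block = 2 hours).
P(N ≥ 3) = 1 − P(N ≤ 2) ≈ 0.4755.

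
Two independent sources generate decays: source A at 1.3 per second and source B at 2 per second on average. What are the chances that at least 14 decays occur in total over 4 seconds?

Independent Poisson processes superpose: combined rate λ = 1.3 + 2 = 3.3 per second.
Over the interval, μ = 3.3 × 4 = 13.2 (4 seconds).
P(N ≥ 14) = 1 − P(N ≤ 13) ≈ 0.4489.

0.4489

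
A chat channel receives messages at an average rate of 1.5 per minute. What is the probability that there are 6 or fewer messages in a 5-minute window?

0.3782

Over the interval, μ = 1.5 × 5 = 7.5 (a 5-minute window = 5 minutes).
P(N ≤ 6) = Σ_{j=0}^{6} e^(−μ) μ^j/j! ≈ 0.3782.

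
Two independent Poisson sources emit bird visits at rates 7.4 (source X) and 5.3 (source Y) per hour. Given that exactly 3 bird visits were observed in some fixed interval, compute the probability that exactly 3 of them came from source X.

0.1978

Given the total, each event is independently from source X with probability p = λ_X/(λ_X+λ_Y) = 7.4/12.7 ≈ 0.5827.
So K ~ Binomial(3, 7.4/12.7): P(K = 3) = C(3,3) · (7.4/12.7)^3 · (5.3/12.7)^0 ≈ 0.1978.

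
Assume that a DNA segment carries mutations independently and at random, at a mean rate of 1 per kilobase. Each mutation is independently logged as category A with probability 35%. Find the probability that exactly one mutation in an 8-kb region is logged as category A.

Thinning: the mutations that are logged as category A themselves form a Poisson process with rate 0.35 × 1 = 0.35 per kilobase.
Over the interval, μ = 0.35 × 8 = 2.8 (an 8-kb region = 8 kilobases).
P(N = 1) = e^(−2.8) · 2.8^1/1! ≈ 0.1703.

0.1703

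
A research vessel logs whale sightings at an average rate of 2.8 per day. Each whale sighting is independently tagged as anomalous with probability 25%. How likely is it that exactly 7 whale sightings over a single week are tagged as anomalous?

Thinning: the whale sightings that are tagged as anomalous themselves form a Poisson process with rate 0.25 × 2.8 = 0.7 per day.
Over the interval, μ = 0.7 × 7 = 4.9 (a week = 7 days).
P(N = 7) = e^(−4.9) · 4.9^7/7! ≈ 0.1002.

0.1002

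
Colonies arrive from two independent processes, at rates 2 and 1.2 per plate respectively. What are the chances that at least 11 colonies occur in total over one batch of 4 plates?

0.7307

Independent Poisson processes superpose: combined rate λ = 2 + 1.2 = 3.2 per plate.
Over the interval, μ = 3.2 × 4 = 12.8 (a batch of 4 plates = 4 plates).
P(N ≥ 11) = 1 − P(N ≤ 10) ≈ 0.7307.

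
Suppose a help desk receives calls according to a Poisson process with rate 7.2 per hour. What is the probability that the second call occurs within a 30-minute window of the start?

0.8743

Over the interval, μ = 7.2 × 0.5 = 3.6 (a 30-minute window = 0.5 hours).
The second arrival falls in the interval iff at least 2 events occur there: P(S_2 ≤ t) = P(N ≥ 2) = 1 − P(N ≤ 1) ≈ 0.8743.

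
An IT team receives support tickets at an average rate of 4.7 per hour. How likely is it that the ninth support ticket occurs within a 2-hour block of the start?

0.5958

Over the interval, μ = 4.7 × 2 = 9.4 (a 2-hour block = 2 hours).
The ninth arrival falls in the interval iff at least 9 events occur there: P(S_9 ≤ t) = P(N ≥ 9) = 1 − P(N ≤ 8) ≈ 0.5958.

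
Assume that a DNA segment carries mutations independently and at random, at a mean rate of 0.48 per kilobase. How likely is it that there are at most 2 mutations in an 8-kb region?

0.2625

Over the interval, μ = 0.48 × 8 = 3.84 (an 8-kb region = 8 kilobases).
P(N ≤ 2) = Σ_{j=0}^{2} e^(−μ) μ^j/j! ≈ 0.2625.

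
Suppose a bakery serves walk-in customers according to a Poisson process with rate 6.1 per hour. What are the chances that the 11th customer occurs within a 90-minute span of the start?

Over the interval, μ = 6.1 × 1.5 = 9.15 (a 90-minute span = 1.5 hours).
The 11th arrival falls in the interval iff at least 11 events occur there: P(S_11 ≤ t) = P(N ≥ 11) = 1 − P(N ≤ 10) ≈ 0.3119.

0.3119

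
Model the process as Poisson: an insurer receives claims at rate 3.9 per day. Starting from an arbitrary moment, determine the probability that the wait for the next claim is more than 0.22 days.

The wait for the next event is exponential with rate λ = 3.9 per day.
P(T > 0.22) = e^(−λt) = e^(−3.9 × 0.22) = e^(−0.858) ≈ 0.4240.

0.4240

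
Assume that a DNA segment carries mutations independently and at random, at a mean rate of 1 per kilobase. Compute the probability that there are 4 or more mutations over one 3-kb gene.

0.3528

Over the interval, μ = 1 × 3 = 3 (a 3-kb gene = 3 kilobases).
P(N ≥ 4) = 1 − P(N ≤ 3) = 1 − Σ_{j=0}^{3} e^(−μ) μ^j/j! ≈ 0.3528.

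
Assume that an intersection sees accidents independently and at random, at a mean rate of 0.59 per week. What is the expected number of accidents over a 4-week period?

2.36

E[N] = λt = 0.59 × 4 = 2.36 (a 4-week period = 4 weeks).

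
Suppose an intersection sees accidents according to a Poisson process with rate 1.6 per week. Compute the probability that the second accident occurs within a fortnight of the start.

Over the interval, μ = 1.6 × 2 = 3.2 (a fortnight = 2 weeks).
The second arrival falls in the interval iff at least 2 events occur there: P(S_2 ≤ t) = P(N ≥ 2) = 1 − P(N ≤ 1) ≈ 0.8288.

0.8288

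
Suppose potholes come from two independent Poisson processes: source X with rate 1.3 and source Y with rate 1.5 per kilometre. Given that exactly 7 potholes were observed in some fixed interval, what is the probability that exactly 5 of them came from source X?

Given the total, each event is independently from source X with probability p = λ_X/(λ_X+λ_Y) = 1.3/2.8 ≈ 0.4643.
So K ~ Binomial(7, 1.3/2.8): P(K = 5) = C(7,5) · (1.3/2.8)^5 · (1.5/2.8)^2 ≈ 0.1300.

0.1300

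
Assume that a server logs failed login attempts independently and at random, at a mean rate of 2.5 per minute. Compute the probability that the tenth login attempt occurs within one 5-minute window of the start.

Over the interval, μ = 2.5 × 5 = 12.5 (a 5-minute window = 5 minutes).
The tenth arrival falls in the interval iff at least 10 events occur there: P(S_10 ≤ t) = P(N ≥ 10) = 1 − P(N ≤ 9) ≈ 0.7986.

0.7986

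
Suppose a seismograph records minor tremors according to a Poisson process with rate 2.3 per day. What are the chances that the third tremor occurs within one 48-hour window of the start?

0.8374

Over the interval, μ = 2.3 × 2 = 4.6 (a 48-hour window = 2 days).
The third arrival falls in the interval iff at least 3 events occur there: P(S_3 ≤ t) = P(N ≥ 3) = 1 − P(N ≤ 2) ≈ 0.8374.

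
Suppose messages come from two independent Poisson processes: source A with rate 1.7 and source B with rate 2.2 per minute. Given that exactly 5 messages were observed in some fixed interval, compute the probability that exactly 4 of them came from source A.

0.1018

Given the total, each event is independently from source A with probability p = λ_A/(λ_A+λ_B) = 1.7/3.9 ≈ 0.4359.
So K ~ Binomial(5, 1.7/3.9): P(K = 4) = C(5,4) · (1.7/3.9)^4 · (2.2/3.9)^1 ≈ 0.1018.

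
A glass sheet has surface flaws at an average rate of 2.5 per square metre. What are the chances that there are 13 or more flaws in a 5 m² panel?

0.4810

Over the interval, μ = 2.5 × 5 = 12.5 (a 5 m² panel = 5 square metres).
P(N ≥ 13) = 1 − P(N ≤ 12) = 1 − Σ_{j=0}^{12} e^(−μ) μ^j/j! ≈ 0.4810.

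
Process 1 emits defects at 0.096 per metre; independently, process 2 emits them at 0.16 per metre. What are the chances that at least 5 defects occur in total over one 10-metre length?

0.1170

Independent Poisson processes superpose: combined rate λ = 0.096 + 0.16 = 0.256 per metre.
Over the interval, μ = 0.256 × 10 = 2.56 (a 10-metre length = 10 metres).
P(N ≥ 5) = 1 − P(N ≤ 4) ≈ 0.1170.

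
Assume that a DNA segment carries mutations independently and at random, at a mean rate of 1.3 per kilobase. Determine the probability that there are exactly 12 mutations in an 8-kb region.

Over the interval, μ = 1.3 × 8 = 10.4 (an 8-kb region = 8 kilobases).
P(N = 12) = e^(−μ) μ^12/12! = e^(−10.4) · 10.4^12/479001600 ≈ 0.1017.

0.1017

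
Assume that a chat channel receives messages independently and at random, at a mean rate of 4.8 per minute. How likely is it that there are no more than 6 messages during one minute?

0.7908

With mean μ = 4.8 per minute,
P(N ≤ 6) = Σ_{j=0}^{6} e^(−μ) μ^j/j! ≈ 0.7908.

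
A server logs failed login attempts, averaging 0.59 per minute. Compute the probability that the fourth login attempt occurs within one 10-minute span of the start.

Over the interval, μ = 0.59 × 10 = 5.9 (a 10-minute span = 10 minutes).
The fourth arrival falls in the interval iff at least 4 events occur there: P(S_4 ≤ t) = P(N ≥ 4) = 1 − P(N ≤ 3) ≈ 0.8396.

0.8396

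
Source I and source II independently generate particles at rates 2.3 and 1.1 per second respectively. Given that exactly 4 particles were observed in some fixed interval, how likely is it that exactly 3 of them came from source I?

0.4006

Given the total, each event is independently from source I with probability p = λ_I/(λ_I+λ_II) = 2.3/3.4 ≈ 0.6765.
So K ~ Binomial(4, 2.3/3.4): P(K = 3) = C(4,3) · (2.3/3.4)^3 · (1.1/3.4)^1 ≈ 0.4006.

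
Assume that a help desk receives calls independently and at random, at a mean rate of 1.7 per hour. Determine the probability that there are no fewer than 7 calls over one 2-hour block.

0.0579

Over the interval, μ = 1.7 × 2 = 3.4 (a 2-hour block = 2 hours).
P(N ≥ 7) = 1 − P(N ≤ 6) = 1 − Σ_{j=0}^{6} e^(−μ) μ^j/j! ≈ 0.0579.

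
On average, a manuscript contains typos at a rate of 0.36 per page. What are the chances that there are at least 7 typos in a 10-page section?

0.0733

Over the interval, μ = 0.36 × 10 = 3.6 (a 10-page section = 10 pages).
P(N ≥ 7) = 1 − P(N ≤ 6) = 1 − Σ_{j=0}^{6} e^(−μ) μ^j/j! ≈ 0.0733.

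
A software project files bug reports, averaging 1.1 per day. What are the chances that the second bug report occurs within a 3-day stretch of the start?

0.8414

Over the interval, μ = 1.1 × 3 = 3.3 (a 3-day stretch = 3 days).
The second arrival falls in the interval iff at least 2 events occur there: P(S_2 ≤ t) = P(N ≥ 2) = 1 − P(N ≤ 1) ≈ 0.8414.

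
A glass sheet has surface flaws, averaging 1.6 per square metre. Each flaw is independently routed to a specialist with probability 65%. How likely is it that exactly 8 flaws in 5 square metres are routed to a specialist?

Thinning: the flaws that are routed to a specialist themselves form a Poisson process with rate 0.65 × 1.6 = 1.04 per square metre.
Over the interval, μ = 1.04 × 5 = 5.2 (5 square metres).
P(N = 8) = e^(−5.2) · 5.2^8/8! ≈ 0.0731.

0.0731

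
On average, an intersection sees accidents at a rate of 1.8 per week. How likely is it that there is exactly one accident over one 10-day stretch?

Over the interval, μ = 1.8 × 10/7 ≈ 2.57143 (a 10-day stretch = 10/7 weeks).
P(N = 1) = e^(−μ) μ^1/1! = e^(−2.57143) · 2.57143^1/1 ≈ 0.1965.

0.1965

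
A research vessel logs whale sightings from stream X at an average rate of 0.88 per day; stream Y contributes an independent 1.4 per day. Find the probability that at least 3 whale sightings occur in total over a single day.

0.3987

Independent Poisson processes superpose: combined rate λ = 0.88 + 1.4 = 2.28 per day.
So μ = 2.28.
P(N ≥ 3) = 1 − P(N ≤ 2) ≈ 0.3987.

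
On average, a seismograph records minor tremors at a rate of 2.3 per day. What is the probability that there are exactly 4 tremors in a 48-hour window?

Over the interval, μ = 2.3 × 2 = 4.6 (a 48-hour window = 2 days).
P(N = 4) = e^(−μ) μ^4/4! = e^(−4.6) · 4.6^4/24 ≈ 0.1875.

0.1875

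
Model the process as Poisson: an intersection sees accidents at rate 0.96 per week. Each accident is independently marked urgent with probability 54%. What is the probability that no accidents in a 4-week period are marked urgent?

Thinning: the accidents that are marked urgent themselves form a Poisson process with rate 0.54 × 0.96 = 0.5184 per week.
Over the interval, μ = 0.5184 × 4 = 2.0736 (a 4-week period = 4 weeks).
P(N = 0) = e^(−2.0736) · 2.0736^0/0! ≈ 0.1257.

0.1257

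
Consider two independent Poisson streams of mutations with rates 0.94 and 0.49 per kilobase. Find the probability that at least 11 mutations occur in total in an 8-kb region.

0.5915

Independent Poisson processes superpose: combined rate λ = 0.94 + 0.49 = 1.43 per kilobase.
Over the interval, μ = 1.43 × 8 = 11.44 (an 8-kb region = 8 kilobases).
P(N ≥ 11) = 1 − P(N ≤ 10) ≈ 0.5915.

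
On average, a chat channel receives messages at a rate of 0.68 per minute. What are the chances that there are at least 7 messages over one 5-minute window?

0.0579

Over the interval, μ = 0.68 × 5 = 3.4 (a 5-minute window = 5 minutes).
P(N ≥ 7) = 1 − P(N ≤ 6) = 1 − Σ_{j=0}^{6} e^(−μ) μ^j/j! ≈ 0.0579.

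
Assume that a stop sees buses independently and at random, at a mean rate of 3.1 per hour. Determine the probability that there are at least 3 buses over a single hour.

With mean μ = 3.1 per hour,
P(N ≥ 3) = 1 − P(N ≤ 2) = 1 − Σ_{j=0}^{2} e^(−μ) μ^j/j! ≈ 0.5988.

0.5988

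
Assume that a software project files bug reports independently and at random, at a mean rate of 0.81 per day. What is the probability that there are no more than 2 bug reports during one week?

0.0784

Over the interval, μ = 0.81 × 7 = 5.67 (a week = 7 days).
P(N ≤ 2) = Σ_{j=0}^{2} e^(−μ) μ^j/j! ≈ 0.0784.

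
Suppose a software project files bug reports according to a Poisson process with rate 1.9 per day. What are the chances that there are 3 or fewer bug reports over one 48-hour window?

Over the interval, μ = 1.9 × 2 = 3.8 (a 48-hour window = 2 days).
P(N ≤ 3) = Σ_{j=0}^{3} e^(−μ) μ^j/j! ≈ 0.4735.

0.4735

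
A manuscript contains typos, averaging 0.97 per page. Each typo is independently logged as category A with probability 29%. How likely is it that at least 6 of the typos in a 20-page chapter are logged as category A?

Thinning: the typos that are logged as category A themselves form a Poisson process with rate 0.29 × 0.97 = 0.2813 per page.
Over the interval, μ = 0.2813 × 20 = 5.626 (a 20-page chapter = 20 pages).
P(N ≥ 6) = 1 − P(N ≤ 5) ≈ 0.4925.

0.4925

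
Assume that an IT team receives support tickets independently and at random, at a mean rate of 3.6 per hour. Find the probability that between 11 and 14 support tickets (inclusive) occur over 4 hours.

Over the interval, μ = 3.6 × 4 = 14.4 (4 hours).
P(11 ≤ N ≤ 14) = Σ_{j=11}^{14} e^(−14.4) · 14.4^j/j! ≈ 0.3775.

0.3775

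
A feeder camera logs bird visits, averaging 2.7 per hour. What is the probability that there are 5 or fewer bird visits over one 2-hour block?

Over the interval, μ = 2.7 × 2 = 5.4 (a 2-hour block = 2 hours).
P(N ≤ 5) = Σ_{j=0}^{5} e^(−μ) μ^j/j! ≈ 0.5461.

0.5461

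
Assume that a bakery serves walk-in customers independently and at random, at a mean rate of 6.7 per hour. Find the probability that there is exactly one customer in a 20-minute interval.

Over the interval, μ = 6.7 × 1/3 ≈ 2.23333 (a 20-minute interval = 1/3 hours).
P(N = 1) = e^(−μ) μ^1/1! = e^(−2.23333) · 2.23333^1/1 ≈ 0.2393.

0.2393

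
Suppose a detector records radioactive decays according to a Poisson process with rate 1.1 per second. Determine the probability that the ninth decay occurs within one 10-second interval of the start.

0.7680

Over the interval, μ = 1.1 × 10 = 11 (a 10-second interval = 10 seconds).
The ninth arrival falls in the interval iff at least 9 events occur there: P(S_9 ≤ t) = P(N ≥ 9) = 1 − P(N ≤ 8) ≈ 0.7680.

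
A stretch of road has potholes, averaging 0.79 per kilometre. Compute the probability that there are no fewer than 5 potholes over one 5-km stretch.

Over the interval, μ = 0.79 × 5 = 3.95 (a 5-km stretch = 5 kilometres).
P(N ≥ 5) = 1 − P(N ≤ 4) = 1 − Σ_{j=0}^{4} e^(−μ) μ^j/j! ≈ 0.3614.

0.3614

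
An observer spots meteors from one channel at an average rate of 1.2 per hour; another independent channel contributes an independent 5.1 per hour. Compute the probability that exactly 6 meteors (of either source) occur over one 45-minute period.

Independent Poisson processes superpose: combined rate λ = 1.2 + 5.1 = 6.3 per hour.
Over the interval, μ = 6.3 × 0.75 = 4.725 (a 45-minute period = 0.75 hours).
P(N = 6) = e^(−4.725) · 4.725^6/6! ≈ 0.1371.

0.1371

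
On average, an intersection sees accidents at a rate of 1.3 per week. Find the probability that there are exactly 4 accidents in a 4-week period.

Over the interval, μ = 1.3 × 4 = 5.2 (a 4-week period = 4 weeks).
P(N = 4) = e^(−μ) μ^4/4! = e^(−5.2) · 5.2^4/24 ≈ 0.1681.

0.1681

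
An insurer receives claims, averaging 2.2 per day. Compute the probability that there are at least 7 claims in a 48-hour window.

0.1564

Over the interval, μ = 2.2 × 2 = 4.4 (a 48-hour window = 2 days).
P(N ≥ 7) = 1 − P(N ≤ 6) = 1 − Σ_{j=0}^{6} e^(−μ) μ^j/j! ≈ 0.1564.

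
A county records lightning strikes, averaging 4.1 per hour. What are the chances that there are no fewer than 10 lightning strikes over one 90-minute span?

0.0946

Over the interval, μ = 4.1 × 1.5 = 6.15 (a 90-minute span = 1.5 hours).
P(N ≥ 10) = 1 − P(N ≤ 9) = 1 − Σ_{j=0}^{9} e^(−μ) μ^j/j! ≈ 0.0946.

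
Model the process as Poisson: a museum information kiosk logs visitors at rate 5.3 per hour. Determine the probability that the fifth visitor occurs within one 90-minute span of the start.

Over the interval, μ = 5.3 × 1.5 = 7.95 (a 90-minute span = 1.5 hours).
The fifth arrival falls in the interval iff at least 5 events occur there: P(S_5 ≤ t) = P(N ≥ 5) = 1 − P(N ≤ 4) ≈ 0.8975.

0.8975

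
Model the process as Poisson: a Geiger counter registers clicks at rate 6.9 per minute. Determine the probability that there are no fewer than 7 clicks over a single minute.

With mean μ = 6.9 per minute,
P(N ≥ 7) = 1 − P(N ≤ 6) = 1 − Σ_{j=0}^{6} e^(−μ) μ^j/j! ≈ 0.5353.

0.5353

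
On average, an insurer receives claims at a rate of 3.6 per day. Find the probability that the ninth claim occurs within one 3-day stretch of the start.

0.7498

Over the interval, μ = 3.6 × 3 = 10.8 (a 3-day stretch = 3 days).
The ninth arrival falls in the interval iff at least 9 events occur there: P(S_9 ≤ t) = P(N ≥ 9) = 1 − P(N ≤ 8) ≈ 0.7498.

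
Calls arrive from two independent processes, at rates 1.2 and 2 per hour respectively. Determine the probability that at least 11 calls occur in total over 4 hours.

0.7307

Independent Poisson processes superpose: combined rate λ = 1.2 + 2 = 3.2 per hour.
Over the interval, μ = 3.2 × 4 = 12.8 (4 hours).
P(N ≥ 11) = 1 − P(N ≤ 10) ≈ 0.7307.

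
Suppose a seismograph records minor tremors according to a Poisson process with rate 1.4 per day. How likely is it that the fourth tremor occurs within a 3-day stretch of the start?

Over the interval, μ = 1.4 × 3 = 4.2 (a 3-day stretch = 3 days).
The fourth arrival falls in the interval iff at least 4 events occur there: P(S_4 ≤ t) = P(N ≥ 4) = 1 − P(N ≤ 3) ≈ 0.6046.

0.6046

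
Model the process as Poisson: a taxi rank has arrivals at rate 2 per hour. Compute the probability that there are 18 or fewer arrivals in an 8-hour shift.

0.7423

Over the interval, μ = 2 × 8 = 16 (an 8-hour shift = 8 hours).
P(N ≤ 18) = Σ_{j=0}^{18} e^(−μ) μ^j/j! ≈ 0.7423.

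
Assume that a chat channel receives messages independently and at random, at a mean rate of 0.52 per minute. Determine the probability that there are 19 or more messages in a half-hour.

0.2253

Over the interval, μ = 0.52 × 30 = 15.6 (a half-hour = 30 minutes).
P(N ≥ 19) = 1 − P(N ≤ 18) = 1 − Σ_{j=0}^{18} e^(−μ) μ^j/j! ≈ 0.2253.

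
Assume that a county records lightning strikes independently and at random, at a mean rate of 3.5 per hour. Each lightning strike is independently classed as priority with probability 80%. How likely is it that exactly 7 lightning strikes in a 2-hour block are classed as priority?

0.1267

Thinning: the lightning strikes that are classed as priority themselves form a Poisson process with rate 0.8 × 3.5 = 2.8 per hour.
Over the interval, μ = 2.8 × 2 = 5.6 (a 2-hour block = 2 hours).
P(N = 7) = e^(−5.6) · 5.6^7/7! ≈ 0.1267.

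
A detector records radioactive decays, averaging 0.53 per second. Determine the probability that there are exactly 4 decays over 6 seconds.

Over the interval, μ = 0.53 × 6 = 3.18 (6 seconds).
P(N = 4) = e^(−μ) μ^4/4! = e^(−3.18) · 3.18^4/24 ≈ 0.1772.

0.1772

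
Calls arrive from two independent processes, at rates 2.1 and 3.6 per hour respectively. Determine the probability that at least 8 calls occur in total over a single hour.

Independent Poisson processes superpose: combined rate λ = 2.1 + 3.6 = 5.7 per hour.
So μ = 5.7.
P(N ≥ 8) = 1 − P(N ≤ 7) ≈ 0.2159.

0.2159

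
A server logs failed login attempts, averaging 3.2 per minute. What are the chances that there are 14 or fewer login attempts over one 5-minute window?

Over the interval, μ = 3.2 × 5 = 16 (a 5-minute window = 5 minutes).
P(N ≤ 14) = Σ_{j=0}^{14} e^(−μ) μ^j/j! ≈ 0.3675.

0.3675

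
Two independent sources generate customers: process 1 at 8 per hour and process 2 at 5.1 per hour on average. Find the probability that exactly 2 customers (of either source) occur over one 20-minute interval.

Independent Poisson processes superpose: combined rate λ = 8 + 5.1 = 13.1 per hour.
Over the interval, μ = 13.1 × 1/3 ≈ 4.36667 (a 20-minute interval = 1/3 hours).
P(N = 2) = e^(−4.36667) · 4.36667^2/2! ≈ 0.1210.

0.1210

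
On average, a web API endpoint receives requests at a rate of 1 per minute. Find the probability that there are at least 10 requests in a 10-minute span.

Over the interval, μ = 1 × 10 = 10 (a 10-minute span = 10 minutes).
P(N ≥ 10) = 1 − P(N ≤ 9) = 1 − Σ_{j=0}^{9} e^(−μ) μ^j/j! ≈ 0.5421.

0.5421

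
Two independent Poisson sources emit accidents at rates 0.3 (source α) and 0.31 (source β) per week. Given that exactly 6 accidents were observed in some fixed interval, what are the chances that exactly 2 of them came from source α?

Given the total, each event is independently from source α with probability p = λ_α/(λ_α+λ_β) = 0.3/0.61 ≈ 0.4918.
So K ~ Binomial(6, 0.3/0.61): P(K = 2) = C(6,2) · (0.3/0.61)^2 · (0.31/0.61)^4 ≈ 0.2420.

0.2420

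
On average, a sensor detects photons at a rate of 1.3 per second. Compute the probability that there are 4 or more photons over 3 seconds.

0.5468

Over the interval, μ = 1.3 × 3 = 3.9 (3 seconds).
P(N ≥ 4) = 1 − P(N ≤ 3) = 1 − Σ_{j=0}^{3} e^(−μ) μ^j/j! ≈ 0.5468.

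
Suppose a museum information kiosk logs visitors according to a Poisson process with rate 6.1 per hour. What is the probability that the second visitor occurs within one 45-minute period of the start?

Over the interval, μ = 6.1 × 0.75 = 4.575 (a 45-minute period = 0.75 hours).
The second arrival falls in the interval iff at least 2 events occur there: P(S_2 ≤ t) = P(N ≥ 2) = 1 − P(N ≤ 1) ≈ 0.9425.

0.9425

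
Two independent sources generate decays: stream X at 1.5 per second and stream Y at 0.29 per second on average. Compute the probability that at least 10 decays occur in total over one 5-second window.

0.4060

Independent Poisson processes superpose: combined rate λ = 1.5 + 0.29 = 1.79 per second.
Over the interval, μ = 1.79 × 5 = 8.95 (a 5-second window = 5 seconds).
P(N ≥ 10) = 1 − P(N ≤ 9) ≈ 0.4060.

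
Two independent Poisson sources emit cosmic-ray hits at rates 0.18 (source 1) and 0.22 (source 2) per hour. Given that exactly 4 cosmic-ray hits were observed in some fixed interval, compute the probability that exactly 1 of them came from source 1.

Given the total, each event is independently from source 1 with probability p = λ_1/(λ_1+λ_2) = 0.18/0.4 = 0.4500.
So K ~ Binomial(4, 0.18/0.4): P(K = 1) = C(4,1) · (0.18/0.4)^1 · (0.22/0.4)^3 ≈ 0.2995.

0.2995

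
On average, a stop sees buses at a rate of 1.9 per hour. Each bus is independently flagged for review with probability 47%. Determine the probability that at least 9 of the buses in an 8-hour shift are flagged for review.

0.2899

Thinning: the buses that are flagged for review themselves form a Poisson process with rate 0.47 × 1.9 = 0.893 per hour.
Over the interval, μ = 0.893 × 8 = 7.144 (an 8-hour shift = 8 hours).
P(N ≥ 9) = 1 − P(N ≤ 8) ≈ 0.2899.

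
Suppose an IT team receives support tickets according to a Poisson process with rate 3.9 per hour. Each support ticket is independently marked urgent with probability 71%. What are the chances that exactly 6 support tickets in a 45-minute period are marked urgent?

0.0140

Thinning: the support tickets that are marked urgent themselves form a Poisson process with rate 0.71 × 3.9 = 2.769 per hour.
Over the interval, μ = 2.769 × 0.75 = 2.07675 (a 45-minute period = 0.75 hours).
P(N = 6) = e^(−2.07675) · 2.07675^6/6! ≈ 0.0140.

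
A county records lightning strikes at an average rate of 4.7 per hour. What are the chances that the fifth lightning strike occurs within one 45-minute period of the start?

Over the interval, μ = 4.7 × 0.75 = 3.525 (a 45-minute period = 0.75 hours).
The fifth arrival falls in the interval iff at least 5 events occur there: P(S_5 ≤ t) = P(N ≥ 5) = 1 − P(N ≤ 4) ≈ 0.2793.

0.2793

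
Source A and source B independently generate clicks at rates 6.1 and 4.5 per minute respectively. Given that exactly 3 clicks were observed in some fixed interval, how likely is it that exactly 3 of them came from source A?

Given the total, each event is independently from source A with probability p = λ_A/(λ_A+λ_B) = 6.1/10.6 ≈ 0.5755.
So K ~ Binomial(3, 6.1/10.6): P(K = 3) = C(3,3) · (6.1/10.6)^3 · (4.5/10.6)^0 ≈ 0.1906.

0.1906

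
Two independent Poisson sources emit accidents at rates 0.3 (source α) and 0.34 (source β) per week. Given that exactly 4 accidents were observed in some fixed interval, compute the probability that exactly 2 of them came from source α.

0.3721

Given the total, each event is independently from source α with probability p = λ_α/(λ_α+λ_β) = 0.3/0.64 ≈ 0.4688.
So K ~ Binomial(4, 0.3/0.64): P(K = 2) = C(4,2) · (0.3/0.64)^2 · (0.34/0.64)^2 ≈ 0.3721.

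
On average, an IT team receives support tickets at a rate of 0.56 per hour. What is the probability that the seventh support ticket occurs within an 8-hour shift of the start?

0.1664

Over the interval, μ = 0.56 × 8 = 4.48 (an 8-hour shift = 8 hours).
The seventh arrival falls in the interval iff at least 7 events occur there: P(S_7 ≤ t) = P(N ≥ 7) = 1 − P(N ≤ 6) ≈ 0.1664.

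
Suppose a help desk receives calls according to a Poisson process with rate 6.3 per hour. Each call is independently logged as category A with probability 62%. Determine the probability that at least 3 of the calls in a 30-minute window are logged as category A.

0.3106

Thinning: the calls that are logged as category A themselves form a Poisson process with rate 0.62 × 6.3 = 3.906 per hour.
Over the interval, μ = 3.906 × 0.5 = 1.953 (a 30-minute window = 0.5 hours).
P(N ≥ 3) = 1 − P(N ≤ 2) ≈ 0.3106.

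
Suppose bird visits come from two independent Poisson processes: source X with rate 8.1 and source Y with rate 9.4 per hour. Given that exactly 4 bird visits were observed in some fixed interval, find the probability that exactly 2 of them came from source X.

0.3709

Given the total, each event is independently from source X with probability p = λ_X/(λ_X+λ_Y) = 8.1/17.5 ≈ 0.4629.
So K ~ Binomial(4, 8.1/17.5): P(K = 2) = C(4,2) · (8.1/17.5)^2 · (9.4/17.5)^2 ≈ 0.3709.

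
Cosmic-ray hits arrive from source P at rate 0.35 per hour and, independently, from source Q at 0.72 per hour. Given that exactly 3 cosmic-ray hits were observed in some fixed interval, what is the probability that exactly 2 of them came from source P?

Given the total, each event is independently from source P with probability p = λ_P/(λ_P+λ_Q) = 0.35/1.07 ≈ 0.3271.
So K ~ Binomial(3, 0.35/1.07): P(K = 2) = C(3,2) · (0.35/1.07)^2 · (0.72/1.07)^1 ≈ 0.2160.

0.2160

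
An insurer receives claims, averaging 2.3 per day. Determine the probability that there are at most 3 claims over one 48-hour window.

0.3257

Over the interval, μ = 2.3 × 2 = 4.6 (a 48-hour window = 2 days).
P(N ≤ 3) = Σ_{j=0}^{3} e^(−μ) μ^j/j! ≈ 0.3257.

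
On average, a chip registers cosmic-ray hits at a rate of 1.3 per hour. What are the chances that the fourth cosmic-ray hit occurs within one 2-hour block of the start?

Over the interval, μ = 1.3 × 2 = 2.6 (a 2-hour block = 2 hours).
The fourth arrival falls in the interval iff at least 4 events occur there: P(S_4 ≤ t) = P(N ≥ 4) = 1 − P(N ≤ 3) ≈ 0.2640.

0.2640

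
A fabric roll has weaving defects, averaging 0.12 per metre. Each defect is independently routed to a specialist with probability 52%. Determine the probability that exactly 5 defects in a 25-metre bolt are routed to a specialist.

0.0162

Thinning: the defects that are routed to a specialist themselves form a Poisson process with rate 0.52 × 0.12 = 0.0624 per metre.
Over the interval, μ = 0.0624 × 25 = 1.56 (a 25-metre bolt = 25 metres).
P(N = 5) = e^(−1.56) · 1.56^5/5! ≈ 0.0162.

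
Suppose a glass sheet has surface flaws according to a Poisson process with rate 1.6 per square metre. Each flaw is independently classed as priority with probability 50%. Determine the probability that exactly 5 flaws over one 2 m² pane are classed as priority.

0.0176

Thinning: the flaws that are classed as priority themselves form a Poisson process with rate 0.5 × 1.6 = 0.8 per square metre.
Over the interval, μ = 0.8 × 2 = 1.6 (a 2 m² pane = 2 square metres).
P(N = 5) = e^(−1.6) · 1.6^5/5! ≈ 0.0176.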